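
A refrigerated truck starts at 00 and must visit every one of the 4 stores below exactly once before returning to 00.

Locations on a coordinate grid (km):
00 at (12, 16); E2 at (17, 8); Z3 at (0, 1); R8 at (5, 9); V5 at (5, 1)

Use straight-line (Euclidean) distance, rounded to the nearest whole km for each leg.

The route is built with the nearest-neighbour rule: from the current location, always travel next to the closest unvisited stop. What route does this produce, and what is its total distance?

At 00 the remaining stops are E2 9, R8 10, V5 17, Z3 19; go to E2.
At E2 the remaining stops are R8 12, V5 14, Z3 18; go to R8.
At R8 the remaining stops are V5 8, Z3 9; go to V5.
At V5 the remaining stops are Z3 5; go to Z3.
Return Z3→00: 19.
Total = 9 + 12 + 8 + 5 + 19 = 53.

53 km along 00 → E2 → R8 → V5 → Z3 → 00.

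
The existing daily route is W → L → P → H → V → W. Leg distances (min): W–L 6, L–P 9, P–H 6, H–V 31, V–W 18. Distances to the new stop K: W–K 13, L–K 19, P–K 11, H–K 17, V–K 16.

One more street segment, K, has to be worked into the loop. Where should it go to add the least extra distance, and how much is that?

Insertion cost between consecutive stops i–j is d(i,K) + d(K,j) − d(i,j):
  between W and L: 13 + 19 − 6 = 26
  between L and P: 19 + 11 − 9 = 21
  between P and H: 11 + 17 − 6 = 22
  between H and V: 17 + 16 − 31 = 2
  between V and W: 16 + 13 − 18 = 11
Cheapest insertion is between H and V, adding 2.
New total = 70 + 2 = 72.

Minimum extra distance: 2 min, inserting K between H and V.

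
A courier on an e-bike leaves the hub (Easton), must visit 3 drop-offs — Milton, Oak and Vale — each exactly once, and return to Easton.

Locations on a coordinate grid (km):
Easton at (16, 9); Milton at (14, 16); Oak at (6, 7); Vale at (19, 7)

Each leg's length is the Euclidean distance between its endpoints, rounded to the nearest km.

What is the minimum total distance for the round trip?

There are 3 distinct closed tours to check (reversals are equivalent).
Easton - Milton - Oak - Vale - Easton: 7+12+13+4 = 36
Easton - Milton - Vale - Oak - Easton: 7+10+13+10 = 40
Easton - Oak - Milton - Vale - Easton: 10+12+10+4 = 36
The minimum is 36.
One optimal route: Easton → Milton → Oak → Vale → Easton (or its reverse).

36 km — the shortest possible round trip.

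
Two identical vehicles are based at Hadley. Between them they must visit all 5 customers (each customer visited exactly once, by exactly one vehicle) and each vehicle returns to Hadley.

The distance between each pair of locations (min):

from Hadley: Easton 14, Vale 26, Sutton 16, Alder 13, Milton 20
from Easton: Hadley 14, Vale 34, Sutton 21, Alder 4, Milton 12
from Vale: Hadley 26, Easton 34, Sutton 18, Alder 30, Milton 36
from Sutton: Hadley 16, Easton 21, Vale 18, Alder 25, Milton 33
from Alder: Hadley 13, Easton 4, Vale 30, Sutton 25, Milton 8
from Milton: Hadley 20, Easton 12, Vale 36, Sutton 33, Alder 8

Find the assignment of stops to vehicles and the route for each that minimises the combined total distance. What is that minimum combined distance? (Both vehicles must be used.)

Minimum combined distance: 106 min.

Check every non-empty split of the stops between the two vehicles; for each half take its own optimal tour:
  {Easton} + {Vale, Sutton, Alder, Milton}: 28 + 91 = 119
  {Vale} + {Easton, Sutton, Alder, Milton}: 52 + 69 = 121
  {Easton, Vale} + {Sutton, Alder, Milton}: 74 + 69 = 143
  {Sutton} + {Easton, Vale, Alder, Milton}: 32 + 88 = 120
  {Easton, Sutton} + {Vale, Alder, Milton}: 51 + 83 = 134
  {Vale, Sutton} + {Easton, Alder, Milton}: 60 + 46 = 106
  … (15 splits in total)
Best: vehicle 1 Hadley → Vale → Sutton → Hadley = 60; vehicle 2 Hadley → Easton → Alder → Milton → Hadley = 46; combined 106.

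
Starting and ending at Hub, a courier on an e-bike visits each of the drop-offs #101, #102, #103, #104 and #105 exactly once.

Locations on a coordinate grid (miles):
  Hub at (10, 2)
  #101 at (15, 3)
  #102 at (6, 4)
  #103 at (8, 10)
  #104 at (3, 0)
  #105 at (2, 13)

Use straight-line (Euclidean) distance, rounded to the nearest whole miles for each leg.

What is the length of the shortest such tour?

There are 60 distinct closed tours to check (reversals are equivalent).
Hub→#101→#102→#103→#104→#105→Hub: 5+9+6+11+13+14 = 58
Hub→#101→#102→#103→#105→#104→Hub: 5+9+6+7+13+7 = 47
Hub→#101→#102→#104→#103→#105→Hub: 5+9+5+11+7+14 = 51
Hub→#101→#102→#104→#105→#103→Hub: 5+9+5+13+7+8 = 47
Hub→#101→#102→#105→#103→#104→Hub: 5+9+10+7+11+7 = 49
Hub→#101→#102→#105→#104→#103→Hub: 5+9+10+13+11+8 = 56
Hub→#101→#103→#102→#104→#105→Hub: 5+10+6+5+13+14 = 53
Hub→#101→#103→#102→#105→#104→Hub: 5+10+6+10+13+7 = 51
Hub→#101→#103→#104→#102→#105→Hub: 5+10+11+5+10+14 = 55
Hub→#101→#103→#104→#105→#102→Hub: 5+10+11+13+10+4 = 53
Hub→#101→#103→#105→#102→#104→Hub: 5+10+7+10+5+7 = 44
Hub→#101→#103→#105→#104→#102→Hub: 5+10+7+13+5+4 = 44
Hub→#101→#104→#102→#103→#105→Hub: 5+12+5+6+7+14 = 49
Hub→#101→#104→#102→#105→#103→Hub: 5+12+5+10+7+8 = 47
… (46 more)
The minimum is 44.
One optimal route: Hub → #101 → #103 → #105 → #102 → #104 → Hub (or its reverse).

Minimum total distance: 44 miles.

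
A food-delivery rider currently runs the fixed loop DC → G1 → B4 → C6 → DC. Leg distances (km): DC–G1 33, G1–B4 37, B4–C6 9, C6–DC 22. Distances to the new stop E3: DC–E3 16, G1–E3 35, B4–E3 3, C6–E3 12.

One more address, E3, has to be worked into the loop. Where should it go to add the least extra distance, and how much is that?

Minimum extra distance: 1 km, inserting E3 between G1 and B4.

Insertion cost between consecutive stops i–j is d(i,E3) + d(E3,j) − d(i,j):
  between DC and G1: 16 + 35 − 33 = 18
  between G1 and B4: 35 + 3 − 37 = 1
  between B4 and C6: 3 + 12 − 9 = 6
  between C6 and DC: 12 + 16 − 22 = 6
Cheapest insertion is between G1 and B4, adding 1.
New total = 101 + 1 = 102.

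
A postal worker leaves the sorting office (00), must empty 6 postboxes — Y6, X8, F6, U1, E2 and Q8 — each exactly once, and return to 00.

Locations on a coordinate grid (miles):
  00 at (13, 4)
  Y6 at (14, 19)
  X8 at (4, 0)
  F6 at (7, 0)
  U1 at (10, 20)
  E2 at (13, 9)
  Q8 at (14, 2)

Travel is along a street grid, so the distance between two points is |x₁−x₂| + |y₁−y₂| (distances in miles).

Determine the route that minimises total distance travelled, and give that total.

There are 360 distinct closed tours to check (reversals are equivalent).
00→Y6→X8→F6→U1→E2→Q8→00: 16+29+3+23+14+8+3 = 96
00→Y6→X8→F6→U1→Q8→E2→00: 16+29+3+23+22+8+5 = 106
00→Y6→X8→F6→E2→U1→Q8→00: 16+29+3+15+14+22+3 = 102
00→Y6→X8→F6→E2→Q8→U1→00: 16+29+3+15+8+22+19 = 112
00→Y6→X8→F6→Q8→U1→E2→00: 16+29+3+9+22+14+5 = 98
00→Y6→X8→F6→Q8→E2→U1→00: 16+29+3+9+8+14+19 = 98
00→Y6→X8→U1→F6→E2→Q8→00: 16+29+26+23+15+8+3 = 120
00→Y6→X8→U1→F6→Q8→E2→00: 16+29+26+23+9+8+5 = 116
… (352 more)
00→E2→Y6→U1→X8→F6→Q8→00: 5+11+5+26+3+9+3 = 62  ← best
The minimum is 62.
One optimal route: 00 → E2 → Y6 → U1 → X8 → F6 → Q8 → 00 (or its reverse).

Minimum total distance: 62 miles.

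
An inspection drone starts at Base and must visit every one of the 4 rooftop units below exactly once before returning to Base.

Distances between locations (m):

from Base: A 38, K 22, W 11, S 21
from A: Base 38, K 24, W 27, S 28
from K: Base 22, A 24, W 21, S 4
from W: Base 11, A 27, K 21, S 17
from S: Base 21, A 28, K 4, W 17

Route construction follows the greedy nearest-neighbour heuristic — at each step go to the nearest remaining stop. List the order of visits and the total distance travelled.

Base → [W:11 / S:21 / K:22 / A:38] → W (11)
W → [S:17 / K:21 / A:27] → S (17)
S → [K:4 / A:28] → K (4)
K → [A:24] → A (24)
Return A→Base: 38.
Total = 11 + 17 + 4 + 24 + 38 = 94.

Total distance 94 m via the nearest-neighbour route Base → W → S → K → A → Base.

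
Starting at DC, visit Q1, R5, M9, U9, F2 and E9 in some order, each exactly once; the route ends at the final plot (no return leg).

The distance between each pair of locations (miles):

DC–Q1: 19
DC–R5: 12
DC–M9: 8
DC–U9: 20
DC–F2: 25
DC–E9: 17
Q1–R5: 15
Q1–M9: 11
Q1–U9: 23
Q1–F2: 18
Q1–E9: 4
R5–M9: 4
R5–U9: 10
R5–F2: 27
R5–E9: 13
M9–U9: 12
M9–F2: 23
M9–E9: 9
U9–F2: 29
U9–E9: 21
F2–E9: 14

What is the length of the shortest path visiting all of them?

There are 6! = 720 possible orderings.
DC → Q1 → R5 → M9 → U9 → F2 → E9: 19+15+4+12+29+14 = 93
DC → Q1 → R5 → M9 → U9 → E9 → F2: 19+15+4+12+21+14 = 85
DC → Q1 → R5 → M9 → F2 → U9 → E9: 19+15+4+23+29+21 = 111
DC → Q1 → R5 → M9 → F2 → E9 → U9: 19+15+4+23+14+21 = 96
DC → Q1 → R5 → M9 → E9 → U9 → F2: 19+15+4+9+21+29 = 97
DC → Q1 → R5 → M9 → E9 → F2 → U9: 19+15+4+9+14+29 = 90
DC → Q1 → R5 → U9 → M9 → F2 → E9: 19+15+10+12+23+14 = 93
DC → Q1 → R5 → U9 → M9 → E9 → F2: 19+15+10+12+9+14 = 79
… (712 more)
DC → R5 → U9 → M9 → Q1 → E9 → F2: 12+10+12+11+4+14 = 63  ← best
The minimum is 63.
One shortest path: DC → R5 → U9 → M9 → Q1 → E9 → F2.

Minimum one-way distance = 63 miles.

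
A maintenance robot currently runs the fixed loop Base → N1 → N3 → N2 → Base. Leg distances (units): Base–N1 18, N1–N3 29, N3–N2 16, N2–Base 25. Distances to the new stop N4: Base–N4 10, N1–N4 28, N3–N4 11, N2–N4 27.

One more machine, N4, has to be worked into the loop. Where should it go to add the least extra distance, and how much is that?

Adding 10 by placing N4 on the N1–N3 leg.

Insertion cost between consecutive stops i–j is d(i,N4) + d(N4,j) − d(i,j):
  between Base and N1: 10 + 28 − 18 = 20
  between N1 and N3: 28 + 11 − 29 = 10
  between N3 and N2: 11 + 27 − 16 = 22
  between N2 and Base: 27 + 10 − 25 = 12
Cheapest insertion is between N1 and N3, adding 10.
New total = 88 + 10 = 98.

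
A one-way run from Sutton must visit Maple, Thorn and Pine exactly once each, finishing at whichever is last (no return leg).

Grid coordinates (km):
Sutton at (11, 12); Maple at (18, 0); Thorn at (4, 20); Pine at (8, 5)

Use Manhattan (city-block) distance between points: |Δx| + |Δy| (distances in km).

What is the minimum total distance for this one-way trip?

There are 3! = 6 possible orderings.
Sutton - Maple - Thorn - Pine: 19+34+19 = 72
Sutton - Maple - Pine - Thorn: 19+15+19 = 53
Sutton - Thorn - Maple - Pine: 15+34+15 = 64
Sutton - Thorn - Pine - Maple: 15+19+15 = 49
Sutton - Pine - Maple - Thorn: 10+15+34 = 59
Sutton - Pine - Thorn - Maple: 10+19+34 = 63
The minimum is 49.
One shortest path: Sutton → Thorn → Pine → Maple.

Shortest open route: 49 km.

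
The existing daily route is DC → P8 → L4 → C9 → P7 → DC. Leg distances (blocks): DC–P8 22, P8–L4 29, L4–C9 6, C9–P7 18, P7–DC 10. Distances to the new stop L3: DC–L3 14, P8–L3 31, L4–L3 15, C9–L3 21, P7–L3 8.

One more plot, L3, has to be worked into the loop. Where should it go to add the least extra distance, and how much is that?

Minimum extra distance: 11 blocks, inserting L3 between C9 and P7.

Insertion cost between consecutive stops i–j is d(i,L3) + d(L3,j) − d(i,j):
  between DC and P8: 14 + 31 − 22 = 23
  between P8 and L4: 31 + 15 − 29 = 17
  between L4 and C9: 15 + 21 − 6 = 30
  between C9 and P7: 21 + 8 − 18 = 11
  between P7 and DC: 8 + 14 − 10 = 12
Cheapest insertion is between C9 and P7, adding 11.
New total = 85 + 11 = 96.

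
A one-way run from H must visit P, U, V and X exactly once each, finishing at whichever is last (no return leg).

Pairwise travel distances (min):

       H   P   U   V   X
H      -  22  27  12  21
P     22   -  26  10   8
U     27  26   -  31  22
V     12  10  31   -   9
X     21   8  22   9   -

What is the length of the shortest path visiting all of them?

There are 4! = 24 possible orderings.
H - P - U - V - X: 22+26+31+9 = 88
H - P - U - X - V: 22+26+22+9 = 79
H - P - V - U - X: 22+10+31+22 = 85
H - P - V - X - U: 22+10+9+22 = 63
H - P - X - U - V: 22+8+22+31 = 83
H - P - X - V - U: 22+8+9+31 = 70
H - U - P - V - X: 27+26+10+9 = 72
H - U - P - X - V: 27+26+8+9 = 70
H - U - V - P - X: 27+31+10+8 = 76
H - U - V - X - P: 27+31+9+8 = 75
H - U - X - P - V: 27+22+8+10 = 67
H - U - X - V - P: 27+22+9+10 = 68
H - V - P - U - X: 12+10+26+22 = 70
H - V - P - X - U: 12+10+8+22 = 52
… (10 more)
The minimum is 52.
One shortest path: H → V → P → X → U.

Minimum one-way distance = 52 min.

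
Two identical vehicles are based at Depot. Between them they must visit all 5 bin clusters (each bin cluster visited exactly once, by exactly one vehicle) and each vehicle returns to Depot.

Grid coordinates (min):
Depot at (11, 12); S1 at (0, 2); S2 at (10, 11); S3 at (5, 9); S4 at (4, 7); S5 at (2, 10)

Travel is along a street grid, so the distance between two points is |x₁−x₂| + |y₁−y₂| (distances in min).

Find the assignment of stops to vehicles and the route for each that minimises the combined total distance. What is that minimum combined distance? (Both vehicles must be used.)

Minimum combined distance: 46 min.

Try each way of splitting the stops between the two vehicles (each non-empty) and, for each split, find the best tour for each vehicle:
  {S1} + {S2, S3, S4, S5}: 42 + 28 = 70
  {S2} + {S1, S3, S4, S5}: 4 + 42 = 46
  {S1, S2} + {S3, S4, S5}: 42 + 28 = 70
  {S3} + {S1, S2, S4, S5}: 18 + 42 = 60
  {S1, S3} + {S2, S4, S5}: 42 + 28 = 70
  {S2, S3} + {S1, S4, S5}: 18 + 42 = 60
  … (15 splits in total)
Best: vehicle 1 Depot → S2 → Depot = 4; vehicle 2 Depot → S3 → S4 → S1 → S5 → Depot = 42; combined 46.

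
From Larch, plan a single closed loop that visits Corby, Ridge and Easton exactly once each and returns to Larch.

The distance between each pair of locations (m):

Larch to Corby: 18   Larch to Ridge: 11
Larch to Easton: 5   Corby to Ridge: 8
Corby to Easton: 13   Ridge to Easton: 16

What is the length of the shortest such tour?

Minimum total distance: 37 m.

With 3 stops there are 3!/2 = 3 distinct round trips (a route and its reverse cost the same).
Larch - Corby - Ridge - Easton - Larch: 18+8+16+5 = 47
Larch - Corby - Easton - Ridge - Larch: 18+13+16+11 = 58
Larch - Ridge - Corby - Easton - Larch: 11+8+13+5 = 37
The minimum is 37.
One optimal route: Larch → Ridge → Corby → Easton → Larch (or its reverse).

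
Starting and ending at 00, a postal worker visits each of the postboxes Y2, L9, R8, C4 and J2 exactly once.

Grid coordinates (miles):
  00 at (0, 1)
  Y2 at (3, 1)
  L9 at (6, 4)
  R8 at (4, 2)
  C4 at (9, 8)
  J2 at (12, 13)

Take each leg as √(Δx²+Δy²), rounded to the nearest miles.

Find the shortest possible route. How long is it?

35 miles — the shortest possible round trip.

With 5 stops there are 5!/2 = 60 distinct round trips (a route and its reverse cost the same).
00 - Y2 - L9 - R8 - C4 - J2 - 00: 3+4+3+8+6+17 = 41
00 - Y2 - L9 - R8 - J2 - C4 - 00: 3+4+3+14+6+11 = 41
00 - Y2 - L9 - C4 - R8 - J2 - 00: 3+4+5+8+14+17 = 51
00 - Y2 - L9 - C4 - J2 - R8 - 00: 3+4+5+6+14+4 = 36
00 - Y2 - L9 - J2 - R8 - C4 - 00: 3+4+11+14+8+11 = 51
00 - Y2 - L9 - J2 - C4 - R8 - 00: 3+4+11+6+8+4 = 36
00 - Y2 - R8 - L9 - C4 - J2 - 00: 3+1+3+5+6+17 = 35
00 - Y2 - R8 - L9 - J2 - C4 - 00: 3+1+3+11+6+11 = 35
00 - Y2 - R8 - C4 - L9 - J2 - 00: 3+1+8+5+11+17 = 45
00 - Y2 - R8 - C4 - J2 - L9 - 00: 3+1+8+6+11+7 = 36
00 - Y2 - R8 - J2 - L9 - C4 - 00: 3+1+14+11+5+11 = 45
00 - Y2 - R8 - J2 - C4 - L9 - 00: 3+1+14+6+5+7 = 36
00 - Y2 - C4 - L9 - R8 - J2 - 00: 3+9+5+3+14+17 = 51
00 - Y2 - C4 - L9 - J2 - R8 - 00: 3+9+5+11+14+4 = 46
… (46 more)
The minimum is 35.
One optimal route: 00 → Y2 → R8 → L9 → C4 → J2 → 00 (or its reverse).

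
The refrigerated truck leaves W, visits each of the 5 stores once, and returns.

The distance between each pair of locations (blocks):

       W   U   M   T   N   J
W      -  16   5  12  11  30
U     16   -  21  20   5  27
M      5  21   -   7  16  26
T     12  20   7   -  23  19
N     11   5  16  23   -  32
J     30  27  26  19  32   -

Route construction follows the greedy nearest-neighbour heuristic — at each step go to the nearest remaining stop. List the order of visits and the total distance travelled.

Nearest-neighbour total = 74 blocks; route W → M → T → J → U → N → W.

At W the remaining stops are M 5, N 11, T 12, U 16, J 30; go to M.
At M the remaining stops are T 7, N 16, U 21, J 26; go to T.
At T the remaining stops are J 19, U 20, N 23; go to J.
At J the remaining stops are U 27, N 32; go to U.
At U the remaining stops are N 5; go to N.
Return N→W: 11.
Total = 5 + 7 + 19 + 27 + 5 + 11 = 74.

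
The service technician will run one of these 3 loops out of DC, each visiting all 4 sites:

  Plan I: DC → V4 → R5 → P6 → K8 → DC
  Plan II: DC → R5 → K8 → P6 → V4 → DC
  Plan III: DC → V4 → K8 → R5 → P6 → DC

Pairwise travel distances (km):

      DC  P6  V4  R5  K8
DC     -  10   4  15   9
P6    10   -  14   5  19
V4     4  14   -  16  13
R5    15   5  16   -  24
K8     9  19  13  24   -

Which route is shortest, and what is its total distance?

Shortest is Plan I, total 53 km.

Plan I: 4 + 16 + 5 + 19 + 9 = 53
Plan II: 15 + 24 + 19 + 14 + 4 = 76
Plan III: 4 + 13 + 24 + 5 + 10 = 56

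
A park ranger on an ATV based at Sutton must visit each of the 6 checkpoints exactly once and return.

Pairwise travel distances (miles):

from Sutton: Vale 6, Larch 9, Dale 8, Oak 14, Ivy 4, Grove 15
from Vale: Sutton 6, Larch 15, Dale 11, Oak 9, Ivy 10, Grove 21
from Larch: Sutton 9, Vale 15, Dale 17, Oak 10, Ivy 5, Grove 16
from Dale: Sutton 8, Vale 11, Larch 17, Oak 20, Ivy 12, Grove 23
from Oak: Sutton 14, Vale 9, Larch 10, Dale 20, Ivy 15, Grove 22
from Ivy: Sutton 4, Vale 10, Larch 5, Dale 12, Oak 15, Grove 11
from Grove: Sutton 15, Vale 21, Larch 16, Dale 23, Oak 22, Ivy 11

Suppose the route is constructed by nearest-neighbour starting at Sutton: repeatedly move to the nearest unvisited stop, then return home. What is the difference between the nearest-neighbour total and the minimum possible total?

From Sutton: Ivy=4, Vale=6, Dale=8, Larch=9, Oak=14, Grove=15 → choose Ivy (4).
From Ivy: Larch=5, Vale=10, Grove=11, Dale=12, Oak=15 → choose Larch (5).
From Larch: Oak=10, Vale=15, Grove=16, Dale=17 → choose Oak (10).
From Oak: Vale=9, Dale=20, Grove=22 → choose Vale (9).
From Vale: Dale=11, Grove=21 → choose Dale (11).
From Dale: Grove=23 → choose Grove (23).
NN route Sutton → Ivy → Larch → Oak → Vale → Dale → Grove → Sutton costs 77.
Optimal: Sutton → Dale → Vale → Oak → Larch → Ivy → Grove → Sutton costs 69 (by enumerating all 360 distinct tours).
Excess = 77 − 69 = 8.

The nearest-neighbour route is 8 miles longer than optimal.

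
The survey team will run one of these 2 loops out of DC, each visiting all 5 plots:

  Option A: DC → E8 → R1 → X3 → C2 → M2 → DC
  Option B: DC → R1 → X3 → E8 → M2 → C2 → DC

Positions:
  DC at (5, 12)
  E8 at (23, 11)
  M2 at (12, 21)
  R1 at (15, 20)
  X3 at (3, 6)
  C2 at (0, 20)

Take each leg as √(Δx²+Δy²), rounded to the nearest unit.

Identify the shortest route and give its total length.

Shortest is Option A, total 85.

Option A: 18 + 12 + 18 + 14 + 12 + 11 = 85
Option B: 13 + 18 + 21 + 15 + 12 + 9 = 88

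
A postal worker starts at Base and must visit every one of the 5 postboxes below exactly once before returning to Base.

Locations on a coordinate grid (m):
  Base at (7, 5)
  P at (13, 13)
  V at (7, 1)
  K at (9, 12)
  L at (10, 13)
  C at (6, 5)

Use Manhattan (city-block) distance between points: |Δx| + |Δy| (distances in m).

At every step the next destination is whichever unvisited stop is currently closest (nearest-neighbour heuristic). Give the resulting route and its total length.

Total distance 38 m via the nearest-neighbour route Base → C → V → K → L → P → Base.

From Base: distances to unvisited — C=1, V=4, K=9, L=11, P=14. Nearest is C (1).
From C: distances to unvisited — V=5, K=10, L=12, P=15. Nearest is V (5).
From V: distances to unvisited — K=13, L=15, P=18. Nearest is K (13).
From K: distances to unvisited — L=2, P=5. Nearest is L (2).
From L: distances to unvisited — P=3. Nearest is P (3).
Return P→Base: 14.
Total = 1 + 5 + 13 + 2 + 3 + 14 = 38.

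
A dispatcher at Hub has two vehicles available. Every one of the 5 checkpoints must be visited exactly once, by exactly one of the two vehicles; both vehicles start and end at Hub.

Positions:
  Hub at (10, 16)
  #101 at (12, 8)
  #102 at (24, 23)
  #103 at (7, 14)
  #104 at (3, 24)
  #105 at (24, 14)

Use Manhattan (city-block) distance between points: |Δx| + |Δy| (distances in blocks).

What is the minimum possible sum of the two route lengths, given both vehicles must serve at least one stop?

84 blocks — the smallest possible combined total.

Check every non-empty split of the stops between the two vehicles; for each half take its own optimal tour:
  {#101} + {#102, #103, #104, #105}: 20 + 66 = 86
  {#102} + {#101, #103, #104, #105}: 42 + 74 = 116
  {#101, #102} + {#103, #104, #105}: 58 + 62 = 120
  {#103} + {#101, #102, #104, #105}: 10 + 74 = 84
  {#101, #103} + {#102, #104, #105}: 26 + 62 = 88
  {#102, #103} + {#101, #104, #105}: 52 + 74 = 126
  … (15 splits in total)
Best: vehicle 1 Hub → #103 → Hub = 10; vehicle 2 Hub → #101 → #105 → #102 → #104 → Hub = 74; combined 84.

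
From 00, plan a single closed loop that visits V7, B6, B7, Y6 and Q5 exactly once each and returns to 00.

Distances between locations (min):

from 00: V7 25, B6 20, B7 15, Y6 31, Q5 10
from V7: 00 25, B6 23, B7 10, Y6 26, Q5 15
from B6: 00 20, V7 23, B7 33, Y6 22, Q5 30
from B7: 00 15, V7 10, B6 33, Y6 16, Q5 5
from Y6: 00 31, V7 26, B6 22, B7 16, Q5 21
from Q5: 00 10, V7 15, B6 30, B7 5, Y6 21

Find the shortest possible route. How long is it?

Shortest round trip = 93 min.

There are 60 distinct closed tours to check (reversals are equivalent).
00 - V7 - B6 - B7 - Y6 - Q5 - 00: 25+23+33+16+21+10 = 128
00 - V7 - B6 - B7 - Q5 - Y6 - 00: 25+23+33+5+21+31 = 138
00 - V7 - B6 - Y6 - B7 - Q5 - 00: 25+23+22+16+5+10 = 101
00 - V7 - B6 - Y6 - Q5 - B7 - 00: 25+23+22+21+5+15 = 111
00 - V7 - B6 - Q5 - B7 - Y6 - 00: 25+23+30+5+16+31 = 130
00 - V7 - B6 - Q5 - Y6 - B7 - 00: 25+23+30+21+16+15 = 130
00 - V7 - B7 - B6 - Y6 - Q5 - 00: 25+10+33+22+21+10 = 121
00 - V7 - B7 - B6 - Q5 - Y6 - 00: 25+10+33+30+21+31 = 150
00 - V7 - B7 - Y6 - B6 - Q5 - 00: 25+10+16+22+30+10 = 113
00 - V7 - B7 - Y6 - Q5 - B6 - 00: 25+10+16+21+30+20 = 122
00 - V7 - B7 - Q5 - B6 - Y6 - 00: 25+10+5+30+22+31 = 123
00 - V7 - B7 - Q5 - Y6 - B6 - 00: 25+10+5+21+22+20 = 103
00 - V7 - Y6 - B6 - B7 - Q5 - 00: 25+26+22+33+5+10 = 121
00 - V7 - Y6 - B6 - Q5 - B7 - 00: 25+26+22+30+5+15 = 123
… (46 more)
00 - B6 - Y6 - V7 - B7 - Q5 - 00: 20+22+26+10+5+10 = 93  ← best
The minimum is 93.
One optimal route: 00 → B6 → Y6 → V7 → B7 → Q5 → 00 (or its reverse).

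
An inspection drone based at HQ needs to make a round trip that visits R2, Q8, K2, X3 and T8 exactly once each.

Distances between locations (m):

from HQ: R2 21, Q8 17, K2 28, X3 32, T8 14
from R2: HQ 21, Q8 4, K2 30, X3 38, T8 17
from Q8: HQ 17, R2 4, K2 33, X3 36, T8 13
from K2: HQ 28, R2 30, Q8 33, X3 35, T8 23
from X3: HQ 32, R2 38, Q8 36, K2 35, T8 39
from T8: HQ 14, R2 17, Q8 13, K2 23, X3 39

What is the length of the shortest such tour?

With 5 stops there are 5!/2 = 60 distinct round trips (a route and its reverse cost the same).
HQ-R2-Q8-K2-X3-T8-HQ: 21+4+33+35+39+14 = 146
HQ-R2-Q8-K2-T8-X3-HQ: 21+4+33+23+39+32 = 152
HQ-R2-Q8-X3-K2-T8-HQ: 21+4+36+35+23+14 = 133
HQ-R2-Q8-X3-T8-K2-HQ: 21+4+36+39+23+28 = 151
HQ-R2-Q8-T8-K2-X3-HQ: 21+4+13+23+35+32 = 128
HQ-R2-Q8-T8-X3-K2-HQ: 21+4+13+39+35+28 = 140
HQ-R2-K2-Q8-X3-T8-HQ: 21+30+33+36+39+14 = 173
HQ-R2-K2-Q8-T8-X3-HQ: 21+30+33+13+39+32 = 168
HQ-R2-K2-X3-Q8-T8-HQ: 21+30+35+36+13+14 = 149
HQ-R2-K2-X3-T8-Q8-HQ: 21+30+35+39+13+17 = 155
HQ-R2-K2-T8-Q8-X3-HQ: 21+30+23+13+36+32 = 155
HQ-R2-K2-T8-X3-Q8-HQ: 21+30+23+39+36+17 = 166
HQ-R2-X3-Q8-K2-T8-HQ: 21+38+36+33+23+14 = 165
HQ-R2-X3-Q8-T8-K2-HQ: 21+38+36+13+23+28 = 159
… (46 more)
The minimum is 128.
One optimal route: HQ → R2 → Q8 → T8 → K2 → X3 → HQ (or its reverse).

128 m — the shortest possible round trip.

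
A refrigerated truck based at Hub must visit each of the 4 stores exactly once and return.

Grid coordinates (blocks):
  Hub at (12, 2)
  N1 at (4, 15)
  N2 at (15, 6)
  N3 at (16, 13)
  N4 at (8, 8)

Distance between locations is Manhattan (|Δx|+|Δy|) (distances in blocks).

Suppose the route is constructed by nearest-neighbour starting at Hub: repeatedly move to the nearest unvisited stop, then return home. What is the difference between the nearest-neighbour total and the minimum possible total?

The nearest-neighbour route is 10 blocks longer than optimal.

Hub: N2=7, N4=10, N3=15, N1=21 ⇒ N2
N2: N3=8, N4=9, N1=20 ⇒ N3
N3: N4=13, N1=14 ⇒ N4
N4: N1=11 ⇒ N1
NN route Hub → N2 → N3 → N4 → N1 → Hub costs 60.
Optimal: Hub → N2 → N3 → N1 → N4 → Hub costs 50 (by enumerating all 12 distinct tours).
Excess = 60 − 50 = 10.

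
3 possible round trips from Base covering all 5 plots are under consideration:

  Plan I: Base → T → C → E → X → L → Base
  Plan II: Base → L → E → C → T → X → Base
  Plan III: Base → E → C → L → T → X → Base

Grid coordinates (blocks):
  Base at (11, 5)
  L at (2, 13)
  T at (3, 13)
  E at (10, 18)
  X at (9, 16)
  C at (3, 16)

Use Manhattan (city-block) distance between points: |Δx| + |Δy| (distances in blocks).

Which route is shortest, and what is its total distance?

Plan I: 16 + 3 + 9 + 3 + 10 + 17 = 58
Plan II: 17 + 13 + 9 + 3 + 9 + 13 = 64
Plan III: 14 + 9 + 4 + 1 + 9 + 13 = 50

50 blocks — Plan III is the shortest.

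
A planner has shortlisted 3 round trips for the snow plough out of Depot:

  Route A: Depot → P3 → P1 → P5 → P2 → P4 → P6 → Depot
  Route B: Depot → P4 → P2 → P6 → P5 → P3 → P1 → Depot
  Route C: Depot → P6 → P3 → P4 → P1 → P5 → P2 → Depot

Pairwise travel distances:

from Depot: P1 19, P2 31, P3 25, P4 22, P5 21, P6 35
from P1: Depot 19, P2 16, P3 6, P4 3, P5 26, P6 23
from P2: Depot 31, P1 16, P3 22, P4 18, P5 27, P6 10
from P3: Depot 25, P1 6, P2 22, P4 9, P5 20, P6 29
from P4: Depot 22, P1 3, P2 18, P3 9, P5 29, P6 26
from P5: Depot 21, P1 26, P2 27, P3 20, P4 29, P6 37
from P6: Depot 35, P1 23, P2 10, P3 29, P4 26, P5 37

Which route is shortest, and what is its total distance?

Route A: 25 + 6 + 26 + 27 + 18 + 26 + 35 = 163
Route B: 22 + 18 + 10 + 37 + 20 + 6 + 19 = 132
Route C: 35 + 29 + 9 + 3 + 26 + 27 + 31 = 160

Shortest is Route B, total 132.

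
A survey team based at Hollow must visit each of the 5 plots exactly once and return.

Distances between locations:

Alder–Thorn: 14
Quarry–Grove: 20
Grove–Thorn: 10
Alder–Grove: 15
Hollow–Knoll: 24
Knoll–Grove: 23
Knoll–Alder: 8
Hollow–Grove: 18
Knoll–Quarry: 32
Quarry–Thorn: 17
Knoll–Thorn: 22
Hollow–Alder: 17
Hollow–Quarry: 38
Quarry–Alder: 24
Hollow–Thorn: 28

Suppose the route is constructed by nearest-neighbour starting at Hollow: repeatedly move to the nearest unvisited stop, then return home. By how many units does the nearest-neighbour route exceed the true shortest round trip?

14 longer than the optimal tour.

From Hollow: Alder=17, Grove=18, Knoll=24, Thorn=28, Quarry=38 → choose Alder (17).
From Alder: Knoll=8, Thorn=14, Grove=15, Quarry=24 → choose Knoll (8).
From Knoll: Thorn=22, Grove=23, Quarry=32 → choose Thorn (22).
From Thorn: Grove=10, Quarry=17 → choose Grove (10).
From Grove: Quarry=20 → choose Quarry (20).
NN route Hollow → Alder → Knoll → Thorn → Grove → Quarry → Hollow costs 115.
Optimal: Hollow → Knoll → Alder → Quarry → Thorn → Grove → Hollow costs 101 (by enumerating all 60 distinct tours).
Excess = 115 − 101 = 14.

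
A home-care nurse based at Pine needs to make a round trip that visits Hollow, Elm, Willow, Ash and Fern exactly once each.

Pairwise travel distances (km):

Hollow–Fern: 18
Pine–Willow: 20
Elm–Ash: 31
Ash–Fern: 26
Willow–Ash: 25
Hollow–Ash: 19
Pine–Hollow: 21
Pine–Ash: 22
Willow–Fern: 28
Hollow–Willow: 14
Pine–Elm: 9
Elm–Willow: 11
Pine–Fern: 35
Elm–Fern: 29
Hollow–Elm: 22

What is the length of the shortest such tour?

Shortest round trip = 100 km.

With 5 stops there are 5!/2 = 60 distinct round trips (a route and its reverse cost the same).
Pine→Hollow→Elm→Willow→Ash→Fern→Pine: 21+22+11+25+26+35 = 140
Pine→Hollow→Elm→Willow→Fern→Ash→Pine: 21+22+11+28+26+22 = 130
Pine→Hollow→Elm→Ash→Willow→Fern→Pine: 21+22+31+25+28+35 = 162
Pine→Hollow→Elm→Ash→Fern→Willow→Pine: 21+22+31+26+28+20 = 148
Pine→Hollow→Elm→Fern→Willow→Ash→Pine: 21+22+29+28+25+22 = 147
Pine→Hollow→Elm→Fern→Ash→Willow→Pine: 21+22+29+26+25+20 = 143
Pine→Hollow→Willow→Elm→Ash→Fern→Pine: 21+14+11+31+26+35 = 138
Pine→Hollow→Willow→Elm→Fern→Ash→Pine: 21+14+11+29+26+22 = 123
Pine→Hollow→Willow→Ash→Elm→Fern→Pine: 21+14+25+31+29+35 = 155
Pine→Hollow→Willow→Ash→Fern→Elm→Pine: 21+14+25+26+29+9 = 124
Pine→Hollow→Willow→Fern→Elm→Ash→Pine: 21+14+28+29+31+22 = 145
Pine→Hollow→Willow→Fern→Ash→Elm→Pine: 21+14+28+26+31+9 = 129
Pine→Hollow→Ash→Elm→Willow→Fern→Pine: 21+19+31+11+28+35 = 145
Pine→Hollow→Ash→Elm→Fern→Willow→Pine: 21+19+31+29+28+20 = 148
… (46 more)
Pine→Elm→Willow→Hollow→Fern→Ash→Pine: 9+11+14+18+26+22 = 100  ← best
The minimum is 100.
One optimal route: Pine → Elm → Willow → Hollow → Fern → Ash → Pine (or its reverse).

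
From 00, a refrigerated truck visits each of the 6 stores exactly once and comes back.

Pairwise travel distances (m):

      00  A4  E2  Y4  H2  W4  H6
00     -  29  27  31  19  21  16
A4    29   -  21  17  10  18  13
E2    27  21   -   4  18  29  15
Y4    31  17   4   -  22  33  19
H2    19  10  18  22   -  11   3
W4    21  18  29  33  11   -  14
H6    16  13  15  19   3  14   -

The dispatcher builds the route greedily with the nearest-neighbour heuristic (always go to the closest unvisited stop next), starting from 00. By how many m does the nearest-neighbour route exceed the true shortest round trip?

Excess over optimum: 6 m.

From 00: H6=16, H2=19, W4=21, E2=27, A4=29, Y4=31 → choose H6 (16).
From H6: H2=3, A4=13, W4=14, E2=15, Y4=19 → choose H2 (3).
From H2: A4=10, W4=11, E2=18, Y4=22 → choose A4 (10).
From A4: Y4=17, W4=18, E2=21 → choose Y4 (17).
From Y4: E2=4, W4=33 → choose E2 (4).
From E2: W4=29 → choose W4 (29).
NN route 00 → H6 → H2 → A4 → Y4 → E2 → W4 → 00 costs 100.
Optimal: 00 → W4 → H2 → A4 → Y4 → E2 → H6 → 00 costs 94 (by enumerating all 360 distinct tours).
Excess = 100 − 94 = 6.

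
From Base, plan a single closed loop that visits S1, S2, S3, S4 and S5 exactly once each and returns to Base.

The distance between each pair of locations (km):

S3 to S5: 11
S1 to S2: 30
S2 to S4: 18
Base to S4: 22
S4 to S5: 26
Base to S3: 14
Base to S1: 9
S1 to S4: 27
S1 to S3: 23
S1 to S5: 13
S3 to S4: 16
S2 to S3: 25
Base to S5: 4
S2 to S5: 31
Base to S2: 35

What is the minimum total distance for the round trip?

Minimum total distance: 88 km.

Base → S1 → S2 → S3 → S4 → S5 → Base: 9+30+25+16+26+4 = 110
Base → S1 → S2 → S3 → S5 → S4 → Base: 9+30+25+11+26+22 = 123
Base → S1 → S2 → S4 → S3 → S5 → Base: 9+30+18+16+11+4 = 88
Base → S1 → S2 → S4 → S5 → S3 → Base: 9+30+18+26+11+14 = 108
Base → S1 → S2 → S5 → S3 → S4 → Base: 9+30+31+11+16+22 = 119
Base → S1 → S2 → S5 → S4 → S3 → Base: 9+30+31+26+16+14 = 126
Base → S1 → S3 → S2 → S4 → S5 → Base: 9+23+25+18+26+4 = 105
Base → S1 → S3 → S2 → S5 → S4 → Base: 9+23+25+31+26+22 = 136
Base → S1 → S3 → S4 → S2 → S5 → Base: 9+23+16+18+31+4 = 101
Base → S1 → S3 → S4 → S5 → S2 → Base: 9+23+16+26+31+35 = 140
Base → S1 → S3 → S5 → S2 → S4 → Base: 9+23+11+31+18+22 = 114
Base → S1 → S3 → S5 → S4 → S2 → Base: 9+23+11+26+18+35 = 122
Base → S1 → S4 → S2 → S3 → S5 → Base: 9+27+18+25+11+4 = 94
Base → S1 → S4 → S2 → S5 → S3 → Base: 9+27+18+31+11+14 = 110
… (46 more)
The minimum is 88.
One optimal route: Base → S1 → S2 → S4 → S3 → S5 → Base (or its reverse).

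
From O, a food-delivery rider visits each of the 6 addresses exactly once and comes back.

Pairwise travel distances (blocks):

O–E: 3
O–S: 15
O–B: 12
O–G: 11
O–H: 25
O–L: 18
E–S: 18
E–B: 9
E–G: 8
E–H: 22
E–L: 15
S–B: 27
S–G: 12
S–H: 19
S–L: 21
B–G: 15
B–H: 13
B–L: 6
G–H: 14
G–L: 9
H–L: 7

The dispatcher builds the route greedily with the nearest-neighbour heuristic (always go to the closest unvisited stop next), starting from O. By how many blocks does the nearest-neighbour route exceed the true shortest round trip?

The nearest-neighbour route is 7 blocks longer than optimal.

From O: E=3, G=11, B=12, S=15, L=18, H=25 → choose E (3).
From E: G=8, B=9, L=15, S=18, H=22 → choose G (8).
From G: L=9, S=12, H=14, B=15 → choose L (9).
From L: B=6, H=7, S=21 → choose B (6).
From B: H=13, S=27 → choose H (13).
From H: S=19 → choose S (19).
NN route O → E → G → L → B → H → S → O costs 73.
Optimal: O → E → B → L → H → G → S → O costs 66 (by enumerating all 360 distinct tours).
Excess = 73 − 66 = 7.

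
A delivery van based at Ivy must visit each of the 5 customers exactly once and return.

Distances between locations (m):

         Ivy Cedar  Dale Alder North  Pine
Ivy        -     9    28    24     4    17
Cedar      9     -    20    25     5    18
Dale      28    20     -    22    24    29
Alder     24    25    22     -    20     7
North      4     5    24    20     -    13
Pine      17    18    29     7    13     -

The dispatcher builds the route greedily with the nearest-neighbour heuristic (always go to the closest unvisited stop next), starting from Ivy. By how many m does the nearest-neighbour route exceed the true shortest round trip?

The nearest-neighbour route is 9 m longer than optimal.

Ivy: North=4, Cedar=9, Pine=17, Alder=24, Dale=28 ⇒ North
North: Cedar=5, Pine=13, Alder=20, Dale=24 ⇒ Cedar
Cedar: Pine=18, Dale=20, Alder=25 ⇒ Pine
Pine: Alder=7, Dale=29 ⇒ Alder
Alder: Dale=22 ⇒ Dale
NN route Ivy → North → Cedar → Pine → Alder → Dale → Ivy costs 84.
Optimal: Ivy → Cedar → Dale → Alder → Pine → North → Ivy costs 75 (by enumerating all 60 distinct tours).
Excess = 84 − 75 = 9.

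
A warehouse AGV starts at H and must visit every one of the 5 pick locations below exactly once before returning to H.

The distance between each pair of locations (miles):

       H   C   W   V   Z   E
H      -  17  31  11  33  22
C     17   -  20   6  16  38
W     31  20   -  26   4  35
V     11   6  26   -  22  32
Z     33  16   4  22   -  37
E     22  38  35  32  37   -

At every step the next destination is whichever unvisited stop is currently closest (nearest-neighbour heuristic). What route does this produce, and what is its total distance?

Nearest-neighbour total = 94 miles; route H → V → C → Z → W → E → H.

At H the remaining stops are V 11, C 17, E 22, W 31, Z 33; go to V.
At V the remaining stops are C 6, Z 22, W 26, E 32; go to C.
At C the remaining stops are Z 16, W 20, E 38; go to Z.
At Z the remaining stops are W 4, E 37; go to W.
At W the remaining stops are E 35; go to E.
Return E→H: 22.
Total = 11 + 6 + 16 + 4 + 35 + 22 = 94.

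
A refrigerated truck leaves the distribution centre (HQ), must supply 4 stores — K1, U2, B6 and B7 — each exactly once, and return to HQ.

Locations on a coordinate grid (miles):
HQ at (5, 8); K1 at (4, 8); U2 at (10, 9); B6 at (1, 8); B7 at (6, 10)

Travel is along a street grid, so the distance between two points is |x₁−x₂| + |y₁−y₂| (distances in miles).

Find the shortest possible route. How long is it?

HQ → K1 → U2 → B6 → B7 → HQ: 1+7+10+7+3 = 28
HQ → K1 → U2 → B7 → B6 → HQ: 1+7+5+7+4 = 24
HQ → K1 → B6 → U2 → B7 → HQ: 1+3+10+5+3 = 22
HQ → K1 → B6 → B7 → U2 → HQ: 1+3+7+5+6 = 22
HQ → K1 → B7 → U2 → B6 → HQ: 1+4+5+10+4 = 24
HQ → K1 → B7 → B6 → U2 → HQ: 1+4+7+10+6 = 28
HQ → U2 → K1 → B6 → B7 → HQ: 6+7+3+7+3 = 26
HQ → U2 → K1 → B7 → B6 → HQ: 6+7+4+7+4 = 28
HQ → U2 → B6 → K1 → B7 → HQ: 6+10+3+4+3 = 26
HQ → U2 → B7 → K1 → B6 → HQ: 6+5+4+3+4 = 22
HQ → B6 → K1 → U2 → B7 → HQ: 4+3+7+5+3 = 22
HQ → B6 → U2 → K1 → B7 → HQ: 4+10+7+4+3 = 28
The minimum is 22.
One optimal route: HQ → K1 → B6 → U2 → B7 → HQ (or its reverse).

22 miles — the shortest possible round trip.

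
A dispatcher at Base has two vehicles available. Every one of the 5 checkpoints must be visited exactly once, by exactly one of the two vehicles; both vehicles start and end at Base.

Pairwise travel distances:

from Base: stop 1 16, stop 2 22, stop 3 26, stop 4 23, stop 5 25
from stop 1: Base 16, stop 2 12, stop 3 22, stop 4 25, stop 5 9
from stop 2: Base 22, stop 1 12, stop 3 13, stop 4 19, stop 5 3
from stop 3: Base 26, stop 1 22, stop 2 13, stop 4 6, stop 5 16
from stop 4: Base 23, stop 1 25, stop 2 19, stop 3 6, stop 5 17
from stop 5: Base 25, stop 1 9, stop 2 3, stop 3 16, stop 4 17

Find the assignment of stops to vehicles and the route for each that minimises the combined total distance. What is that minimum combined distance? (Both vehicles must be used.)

Try each way of splitting the stops between the two vehicles (each non-empty) and, for each split, find the best tour for each vehicle:
  {stop 1} + {stop 2, stop 3, stop 4, stop 5}: 32 + 70 = 102
  {stop 2} + {stop 1, stop 3, stop 4, stop 5}: 44 + 70 = 114
  {stop 1, stop 2} + {stop 3, stop 4, stop 5}: 50 + 70 = 120
  {stop 3} + {stop 1, stop 2, stop 4, stop 5}: 52 + 70 = 122
  {stop 1, stop 3} + {stop 2, stop 4, stop 5}: 64 + 65 = 129
  {stop 2, stop 3} + {stop 1, stop 4, stop 5}: 61 + 65 = 126
  … (15 splits in total)
Best: vehicle 1 Base → stop 1 → Base = 32; vehicle 2 Base → stop 2 → stop 5 → stop 3 → stop 4 → Base = 70; combined 102.

102 — the smallest possible combined total.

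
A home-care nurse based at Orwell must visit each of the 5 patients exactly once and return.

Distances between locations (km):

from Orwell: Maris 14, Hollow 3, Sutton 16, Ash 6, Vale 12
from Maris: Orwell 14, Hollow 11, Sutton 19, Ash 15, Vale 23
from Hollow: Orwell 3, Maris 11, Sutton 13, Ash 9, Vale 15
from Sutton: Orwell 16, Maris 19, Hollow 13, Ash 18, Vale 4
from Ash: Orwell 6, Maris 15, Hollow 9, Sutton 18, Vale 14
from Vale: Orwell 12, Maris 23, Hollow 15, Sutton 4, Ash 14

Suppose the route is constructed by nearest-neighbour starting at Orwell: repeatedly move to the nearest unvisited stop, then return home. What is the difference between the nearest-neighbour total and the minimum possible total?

The nearest-neighbour route is 6 km longer than optimal.

Orwell: Hollow=3, Ash=6, Vale=12, Maris=14, Sutton=16 ⇒ Hollow
Hollow: Ash=9, Maris=11, Sutton=13, Vale=15 ⇒ Ash
Ash: Vale=14, Maris=15, Sutton=18 ⇒ Vale
Vale: Sutton=4, Maris=23 ⇒ Sutton
Sutton: Maris=19 ⇒ Maris
NN route Orwell → Hollow → Ash → Vale → Sutton → Maris → Orwell costs 63.
Optimal: Orwell → Hollow → Maris → Sutton → Vale → Ash → Orwell costs 57 (by enumerating all 60 distinct tours).
Excess = 63 − 57 = 6.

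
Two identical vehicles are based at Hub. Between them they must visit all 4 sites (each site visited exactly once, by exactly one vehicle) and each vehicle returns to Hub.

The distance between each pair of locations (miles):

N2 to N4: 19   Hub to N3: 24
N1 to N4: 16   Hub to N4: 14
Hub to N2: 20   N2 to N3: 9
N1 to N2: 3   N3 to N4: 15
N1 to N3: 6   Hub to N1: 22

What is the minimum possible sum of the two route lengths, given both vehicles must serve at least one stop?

Minimum combined distance: 81 miles.

Try each way of splitting the stops between the two vehicles (each non-empty) and, for each split, find the best tour for each vehicle:
  {N1} + {N2, N3, N4}: 44 + 58 = 102
  {N2} + {N1, N3, N4}: 40 + 57 = 97
  {N1, N2} + {N3, N4}: 45 + 53 = 98
  {N3} + {N1, N2, N4}: 48 + 53 = 101
  {N1, N3} + {N2, N4}: 52 + 53 = 105
  {N2, N3} + {N1, N4}: 53 + 52 = 105
  … (7 splits in total)
  {N1, N2, N3} + {N4}: 53 + 28 = 81  ← best
Best: vehicle 1 Hub → N2 → N1 → N3 → Hub = 53; vehicle 2 Hub → N4 → Hub = 28; combined 81.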